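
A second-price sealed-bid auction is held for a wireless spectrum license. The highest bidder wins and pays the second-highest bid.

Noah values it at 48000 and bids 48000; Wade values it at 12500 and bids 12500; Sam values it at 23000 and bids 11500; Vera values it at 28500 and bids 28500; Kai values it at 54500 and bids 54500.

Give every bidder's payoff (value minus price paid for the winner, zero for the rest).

Ranking the bids: Kai 54500; Noah 48000; Vera 28500; Wade 12500; Sam 11500.
Kai has the top bid and wins; the price is the second-highest bid, 48000.
Kai's payoff = 54500 − 48000 = 6500. All other bidders lose, so their payoff is 0.

Noah 0, Wade 0, Sam 0, Vera 0, Kai 6500.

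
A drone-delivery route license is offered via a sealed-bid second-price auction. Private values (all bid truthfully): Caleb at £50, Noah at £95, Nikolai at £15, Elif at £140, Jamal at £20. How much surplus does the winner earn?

Ordered from highest: Elif £140; Noah £95; Caleb £50; Jamal £20; Nikolai £15.
Elif wins with the top bid and pays the second-highest, £95.
Surplus = £140 − £95 = £45.

£45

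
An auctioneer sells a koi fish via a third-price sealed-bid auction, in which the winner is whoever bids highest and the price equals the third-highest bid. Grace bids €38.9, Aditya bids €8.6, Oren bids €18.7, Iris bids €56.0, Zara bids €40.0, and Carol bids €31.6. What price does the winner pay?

€38.9

Ordered from highest: Iris €56.0; Zara €40.0; Grace €38.9; Carol €31.6; Oren €18.7; Aditya €8.6.
Iris is the highest bidder, so Iris wins.
Under the third-price rule, the price is the third-highest bid: €38.9.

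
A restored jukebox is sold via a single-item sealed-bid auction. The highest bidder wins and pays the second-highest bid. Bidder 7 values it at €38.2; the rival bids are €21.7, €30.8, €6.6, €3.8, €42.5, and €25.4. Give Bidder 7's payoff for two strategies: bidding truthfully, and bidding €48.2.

The highest competing bid is €42.5.
Bidding truthfully at €38.2: the top bid is €42.5 (a rival), so Bidder 7 loses. Payoff = €0.0.
Bidding €48.2: Bidder 7 has the top bid, wins, and pays the second-highest bid €42.5. Payoff = €38.2 − €42.5 = -€4.3.

(a) €0.0  (b) -€4.3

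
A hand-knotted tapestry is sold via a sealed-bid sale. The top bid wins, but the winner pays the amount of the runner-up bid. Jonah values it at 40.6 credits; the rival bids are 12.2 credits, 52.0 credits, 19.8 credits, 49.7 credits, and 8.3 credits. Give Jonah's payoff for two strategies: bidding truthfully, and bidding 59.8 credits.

The highest competing bid is 52.0 credits.
Bidding truthfully at 40.6 credits: the top bid is 52.0 credits (a rival), so Jonah loses. Payoff = 0.0 credits.
Bidding 59.8 credits: Jonah has the top bid, wins, and pays the second-highest bid 52.0 credits. Payoff = 40.6 credits − 52.0 credits = -11.4 credits.
This is the dominant-strategy logic: truthful bidding weakly beats any alternative.

(a) 0.0 credits  (b) -11.4 credits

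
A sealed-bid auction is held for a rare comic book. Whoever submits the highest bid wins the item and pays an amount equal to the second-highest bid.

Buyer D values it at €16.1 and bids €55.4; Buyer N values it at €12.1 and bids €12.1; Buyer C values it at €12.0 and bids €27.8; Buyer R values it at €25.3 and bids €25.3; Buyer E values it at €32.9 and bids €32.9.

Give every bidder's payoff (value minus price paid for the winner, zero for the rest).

Ordered from highest: Buyer D €55.4; Buyer E €32.9; Buyer C €27.8; Buyer R €25.3; Buyer N €12.1.
Buyer D has the top bid and wins; the price is the second-highest bid, €32.9.
Buyer D's payoff = €16.1 − €32.9 = -€16.8. All other bidders lose, so their payoff is 0.

Buyer D -€16.8, Buyer N €0.0, Buyer C €0.0, Buyer R €0.0, Buyer E €0.0.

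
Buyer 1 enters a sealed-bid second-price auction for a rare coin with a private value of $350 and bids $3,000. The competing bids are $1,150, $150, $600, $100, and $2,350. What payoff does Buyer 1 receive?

Highest competing bid: $2,350.
Buyer 1's bid $3,000 is the highest overall, so Buyer 1 wins and pays the second-highest bid, $2,350.
Payoff = value − price = $350 − $2,350 = -$2,000.
Overbidding won the item at a price above value — truthful bidding would have avoided this loss.

-$2,000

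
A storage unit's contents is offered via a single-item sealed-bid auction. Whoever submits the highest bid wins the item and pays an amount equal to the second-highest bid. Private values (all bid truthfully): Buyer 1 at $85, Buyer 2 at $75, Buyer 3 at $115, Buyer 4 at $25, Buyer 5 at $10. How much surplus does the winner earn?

Sorted high to low: Buyer 3 $115; Buyer 1 $85; Buyer 2 $75; Buyer 4 $25; Buyer 5 $10.
Buyer 3 wins with the top bid and pays the second-highest, $85.
Surplus = $115 − $85 = $30.

Surplus = $30.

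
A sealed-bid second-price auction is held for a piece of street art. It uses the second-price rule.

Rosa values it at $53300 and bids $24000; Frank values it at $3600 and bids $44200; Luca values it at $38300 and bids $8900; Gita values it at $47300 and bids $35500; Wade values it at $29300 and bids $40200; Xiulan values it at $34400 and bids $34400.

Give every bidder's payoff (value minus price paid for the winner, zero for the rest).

Rosa $0, Frank -$36600, Luca $0, Gita $0, Wade $0, Xiulan $0.

Ordered from highest: Frank $44200 > Wade $40200 > Gita $35500 > Xiulan $34400 > Rosa $24000 > Luca $8900.
Frank has the top bid and wins; the price is the second-highest bid, $40200.
Frank's payoff = $3600 − $40200 = -$36600. All other bidders lose, so their payoff is 0.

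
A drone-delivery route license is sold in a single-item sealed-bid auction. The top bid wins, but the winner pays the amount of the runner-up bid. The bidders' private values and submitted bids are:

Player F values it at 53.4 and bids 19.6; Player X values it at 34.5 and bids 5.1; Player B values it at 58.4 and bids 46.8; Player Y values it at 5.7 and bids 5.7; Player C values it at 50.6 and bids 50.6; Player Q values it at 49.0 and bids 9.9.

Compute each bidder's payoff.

Payoffs: Player F 0.0, Player X 0.0, Player B 0.0, Player Y 0.0, Player C 3.8, Player Q 0.0.

Sorted high to low: Player C 50.6 > Player B 46.8 > Player F 19.6 > Player Q 9.9 > Player Y 5.7 > Player X 5.1.
Player C has the top bid and wins; the price is the second-highest bid, 46.8.
Player C's payoff = 50.6 − 46.8 = 3.8. All other bidders lose, so their payoff is 0.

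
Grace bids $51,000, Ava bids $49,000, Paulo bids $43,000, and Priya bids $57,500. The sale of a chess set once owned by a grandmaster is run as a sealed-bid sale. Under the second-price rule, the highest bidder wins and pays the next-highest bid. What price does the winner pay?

Ordered from highest: Priya $57,500 > Grace $51,000 > Ava $49,000 > Paulo $43,000.
Priya has the highest bid, so Priya wins.
The second-highest bid is $51,000, so that is what Priya pays.

Price paid: $51,000.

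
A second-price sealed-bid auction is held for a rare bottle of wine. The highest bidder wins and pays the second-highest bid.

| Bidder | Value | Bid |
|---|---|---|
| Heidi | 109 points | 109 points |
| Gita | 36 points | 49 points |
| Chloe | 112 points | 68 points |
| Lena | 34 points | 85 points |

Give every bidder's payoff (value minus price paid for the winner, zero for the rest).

Bids in descending order: Heidi 109 points, then Lena 85 points, then Chloe 68 points, then Gita 49 points.
Heidi has the top bid and wins; the price is the second-highest bid, 85 points.
Heidi's payoff = 109 points − 85 points = 24 points. All other bidders lose, so their payoff is 0.

Heidi 24 points, Gita 0 points, Chloe 0 points, Lena 0 points.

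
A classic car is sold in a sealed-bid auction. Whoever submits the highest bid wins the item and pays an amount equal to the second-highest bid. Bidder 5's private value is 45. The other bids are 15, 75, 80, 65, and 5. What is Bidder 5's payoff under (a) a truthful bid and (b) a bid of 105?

The highest competing bid is 80.
Bidding truthfully at 45: the top bid is 80 (a rival), so Bidder 5 loses. Payoff = 0.
Bidding 105: Bidder 5 has the top bid, wins, and pays the second-highest bid 80. Payoff = 45 − 80 = -35.

(a) 0  (b) -35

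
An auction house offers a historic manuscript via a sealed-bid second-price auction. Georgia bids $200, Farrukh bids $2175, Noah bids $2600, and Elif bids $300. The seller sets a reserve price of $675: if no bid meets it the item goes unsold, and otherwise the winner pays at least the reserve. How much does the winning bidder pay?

Price paid: $2175.

Bids in descending order: Noah $2600; Farrukh $2175; Elif $300; Georgia $200.
Noah has the highest bid, so Noah wins.
The second-highest bid is $2175, which exceeds the reserve, so that sets the price.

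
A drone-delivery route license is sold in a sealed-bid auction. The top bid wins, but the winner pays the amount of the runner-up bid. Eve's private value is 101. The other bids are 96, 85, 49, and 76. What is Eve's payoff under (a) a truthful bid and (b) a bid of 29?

Truthful: 5; alternative: 0.

The highest competing bid is 96.
Bidding truthfully at 101: Eve has the top bid, wins, and pays the second-highest bid 96. Payoff = 101 − 96 = 5.
Bidding 29: the top bid is 96 (a rival), so Eve loses. Payoff = 0.
Deviating from a truthful bid can only lose payoff in a second-price auction — never gain.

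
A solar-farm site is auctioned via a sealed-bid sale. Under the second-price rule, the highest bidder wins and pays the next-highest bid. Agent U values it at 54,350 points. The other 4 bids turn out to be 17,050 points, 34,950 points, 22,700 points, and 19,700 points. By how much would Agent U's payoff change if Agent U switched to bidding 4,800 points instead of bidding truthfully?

Payoff change: -19,400 points.

The highest competing bid is 34,950 points.
Bidding truthfully at 54,350 points: Agent U has the top bid, wins, and pays the second-highest bid 34,950 points. Payoff = 54,350 points − 34,950 points = 19,400 points.
Bidding 4,800 points: the top bid is 34,950 points (a rival), so Agent U loses. Payoff = 0 points.
Change = 0 points − 19,400 points = -19,400 points.
Deviating from a truthful bid can only lose payoff in a second-price auction — never gain.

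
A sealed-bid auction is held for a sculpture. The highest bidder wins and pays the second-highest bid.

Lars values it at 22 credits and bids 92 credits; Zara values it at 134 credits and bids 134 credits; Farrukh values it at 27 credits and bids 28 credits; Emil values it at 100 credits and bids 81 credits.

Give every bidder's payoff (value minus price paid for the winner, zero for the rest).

Payoffs: Lars 0 credits, Zara 42 credits, Farrukh 0 credits, Emil 0 credits.

Ranking the bids: Zara 134 credits; Lars 92 credits; Emil 81 credits; Farrukh 28 credits.
Zara has the top bid and wins; the price is the second-highest bid, 92 credits.
Zara's payoff = 134 credits − 92 credits = 42 credits. All other bidders lose, so their payoff is 0.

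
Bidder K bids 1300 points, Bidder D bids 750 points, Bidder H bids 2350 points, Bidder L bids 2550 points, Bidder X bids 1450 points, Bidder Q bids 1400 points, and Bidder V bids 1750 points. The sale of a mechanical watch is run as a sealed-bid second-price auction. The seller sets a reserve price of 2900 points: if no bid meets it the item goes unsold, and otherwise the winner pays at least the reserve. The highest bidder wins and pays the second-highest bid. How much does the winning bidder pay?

unsold

Ranking the bids: Bidder L 2550 points; Bidder H 2350 points; Bidder V 1750 points; Bidder X 1450 points; Bidder Q 1400 points; Bidder K 1300 points; Bidder D 750 points.
The top bid 2550 points is below the reserve 2900 points, so the item goes unsold and nothing is paid.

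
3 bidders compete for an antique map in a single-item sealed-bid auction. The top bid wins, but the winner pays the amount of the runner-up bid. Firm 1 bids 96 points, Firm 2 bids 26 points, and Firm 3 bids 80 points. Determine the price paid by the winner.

Sorted high to low: Firm 1 96 points, then Firm 3 80 points, then Firm 2 26 points.
Firm 1 has the highest bid, so Firm 1 wins.
The second-highest bid is 80 points, so that is what Firm 1 pays.

80 points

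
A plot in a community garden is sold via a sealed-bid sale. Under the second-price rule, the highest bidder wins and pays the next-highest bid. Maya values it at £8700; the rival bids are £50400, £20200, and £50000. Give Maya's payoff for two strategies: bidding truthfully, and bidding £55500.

(a) £0  (b) -£41700

The highest competing bid is £50400.
Bidding truthfully at £8700: the top bid is £50400 (a rival), so Maya loses. Payoff = £0.
Bidding £55500: Maya has the top bid, wins, and pays the second-highest bid £50400. Payoff = £8700 − £50400 = -£41700.
Deviating from a truthful bid can only lose payoff in a second-price auction — never gain.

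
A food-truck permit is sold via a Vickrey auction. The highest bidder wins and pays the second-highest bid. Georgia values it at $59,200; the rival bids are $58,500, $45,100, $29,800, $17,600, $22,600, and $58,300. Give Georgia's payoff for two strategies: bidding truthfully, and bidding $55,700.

(a) $700  (b) $0

The highest competing bid is $58,500.
Bidding truthfully at $59,200: Georgia has the top bid, wins, and pays the second-highest bid $58,500. Payoff = $59,200 − $58,500 = $700.
Bidding $55,700: the top bid is $58,500 (a rival), so Georgia loses. Payoff = $0.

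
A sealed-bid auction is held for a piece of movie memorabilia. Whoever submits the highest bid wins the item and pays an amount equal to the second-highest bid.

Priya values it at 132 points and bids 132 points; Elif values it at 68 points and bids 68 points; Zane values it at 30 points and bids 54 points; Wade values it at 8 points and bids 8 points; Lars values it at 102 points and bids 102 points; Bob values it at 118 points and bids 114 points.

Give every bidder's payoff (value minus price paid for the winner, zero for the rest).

Sorted high to low: Priya 132 points > Bob 114 points > Lars 102 points > Elif 68 points > Zane 54 points > Wade 8 points.
Priya has the top bid and wins; the price is the second-highest bid, 114 points.
Priya's payoff = 132 points − 114 points = 18 points. All other bidders lose, so their payoff is 0.

Priya 18 points, Elif 0 points, Zane 0 points, Wade 0 points, Lars 0 points, Bob 0 points.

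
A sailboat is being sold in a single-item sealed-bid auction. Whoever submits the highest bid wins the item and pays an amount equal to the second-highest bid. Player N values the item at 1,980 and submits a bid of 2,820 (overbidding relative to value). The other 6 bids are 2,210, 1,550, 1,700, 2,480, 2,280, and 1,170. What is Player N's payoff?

Player N's payoff: -500.

Highest competing bid: 2,480.
Player N's bid 2,820 is the highest overall, so Player N wins and pays the second-highest bid, 2,480.
Payoff = value − price = 1,980 − 2,480 = -500.
Overbidding won the item at a price above value — truthful bidding would have avoided this loss.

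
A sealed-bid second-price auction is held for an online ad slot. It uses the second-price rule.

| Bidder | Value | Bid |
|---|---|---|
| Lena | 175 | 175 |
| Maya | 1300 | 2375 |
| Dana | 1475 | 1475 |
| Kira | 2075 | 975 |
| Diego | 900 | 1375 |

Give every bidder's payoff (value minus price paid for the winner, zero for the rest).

Payoffs: Lena 0, Maya -175, Dana 0, Kira 0, Diego 0.

Ordered from highest: Maya 2375; Dana 1475; Diego 1375; Kira 975; Lena 175.
Maya has the top bid and wins; the price is the second-highest bid, 1475.
Maya's payoff = 1300 − 1475 = -175. All other bidders lose, so their payoff is 0.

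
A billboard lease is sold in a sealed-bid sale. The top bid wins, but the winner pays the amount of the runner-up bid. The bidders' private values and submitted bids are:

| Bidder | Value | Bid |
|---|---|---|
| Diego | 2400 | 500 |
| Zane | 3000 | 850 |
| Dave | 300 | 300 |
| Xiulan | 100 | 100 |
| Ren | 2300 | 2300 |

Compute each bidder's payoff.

Payoffs: Diego 0, Zane 0, Dave 0, Xiulan 0, Ren 1450.

Bids in descending order: Ren 2300, then Zane 850, then Diego 500, then Dave 300, then Xiulan 100.
Ren has the top bid and wins; the price is the second-highest bid, 850.
Ren's payoff = 2300 − 850 = 1450. All other bidders lose, so their payoff is 0.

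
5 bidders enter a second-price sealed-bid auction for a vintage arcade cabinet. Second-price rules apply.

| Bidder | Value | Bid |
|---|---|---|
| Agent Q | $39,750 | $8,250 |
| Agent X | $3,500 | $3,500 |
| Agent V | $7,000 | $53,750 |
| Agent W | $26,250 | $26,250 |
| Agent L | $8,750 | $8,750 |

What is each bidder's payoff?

Sorted high to low: Agent V $53,750, then Agent W $26,250, then Agent L $8,750, then Agent Q $8,250, then Agent X $3,500.
Agent V has the top bid and wins; the price is the second-highest bid, $26,250.
Agent V's payoff = $7,000 − $26,250 = -$19,250. All other bidders lose, so their payoff is 0.

Payoffs: Agent Q $0, Agent X $0, Agent V -$19,250, Agent W $0, Agent L $0.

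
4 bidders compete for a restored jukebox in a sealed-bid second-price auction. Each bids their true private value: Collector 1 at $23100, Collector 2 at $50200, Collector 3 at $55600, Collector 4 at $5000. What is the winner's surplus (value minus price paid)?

Ranking the bids: Collector 3 $55600, then Collector 2 $50200, then Collector 1 $23100, then Collector 4 $5000.
Collector 3 wins with the top bid and pays the second-highest, $50200.
Surplus = $55600 − $50200 = $5400.

Winner's surplus: $5400.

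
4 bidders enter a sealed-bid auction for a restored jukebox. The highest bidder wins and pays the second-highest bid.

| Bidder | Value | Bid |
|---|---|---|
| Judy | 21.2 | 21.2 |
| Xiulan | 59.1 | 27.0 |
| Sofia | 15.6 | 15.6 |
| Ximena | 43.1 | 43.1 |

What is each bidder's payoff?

Bids in descending order: Ximena 43.1 > Xiulan 27.0 > Judy 21.2 > Sofia 15.6.
Ximena has the top bid and wins; the price is the second-highest bid, 27.0.
Ximena's payoff = 43.1 − 27.0 = 16.1. All other bidders lose, so their payoff is 0.

Judy 0.0, Xiulan 0.0, Sofia 0.0, Ximena 16.1.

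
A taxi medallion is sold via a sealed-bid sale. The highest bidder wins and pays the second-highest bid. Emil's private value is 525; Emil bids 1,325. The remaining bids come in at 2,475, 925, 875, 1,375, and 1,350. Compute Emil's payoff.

Payoff = 0.

Highest competing bid: 2,475.
Emil's bid 1,325 is not the highest, so Emil loses, pays nothing, and earns zero payoff.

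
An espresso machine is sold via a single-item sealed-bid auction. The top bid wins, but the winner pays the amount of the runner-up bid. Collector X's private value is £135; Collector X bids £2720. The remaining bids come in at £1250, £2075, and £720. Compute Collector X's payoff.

Highest competing bid: £2075.
Collector X's bid £2720 is the highest overall, so Collector X wins and pays the second-highest bid, £2075.
Payoff = value − price = £135 − £2075 = -£1940.
Overbidding won the item at a price above value — truthful bidding would have avoided this loss.

Payoff = -£1940.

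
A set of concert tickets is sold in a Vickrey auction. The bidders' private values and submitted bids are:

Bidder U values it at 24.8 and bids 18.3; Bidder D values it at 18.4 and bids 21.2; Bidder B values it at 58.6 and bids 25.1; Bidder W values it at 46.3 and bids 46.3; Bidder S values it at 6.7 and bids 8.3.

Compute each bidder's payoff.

Bidder U 0.0, Bidder D 0.0, Bidder B 0.0, Bidder W 21.2, Bidder S 0.0.

Ranking the bids: Bidder W 46.3; Bidder B 25.1; Bidder D 21.2; Bidder U 18.3; Bidder S 8.3.
Bidder W has the top bid and wins; the price is the second-highest bid, 25.1.
Bidder W's payoff = 46.3 − 25.1 = 21.2. All other bidders lose, so their payoff is 0.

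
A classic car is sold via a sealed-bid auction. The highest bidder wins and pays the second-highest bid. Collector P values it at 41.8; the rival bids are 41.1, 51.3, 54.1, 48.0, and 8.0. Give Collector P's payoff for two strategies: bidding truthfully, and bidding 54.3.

The highest competing bid is 54.1.
Bidding truthfully at 41.8: the top bid is 54.1 (a rival), so Collector P loses. Payoff = 0.0.
Bidding 54.3: Collector P has the top bid, wins, and pays the second-highest bid 54.1. Payoff = 41.8 − 54.1 = -12.3.

(a) 0.0  (b) -12.3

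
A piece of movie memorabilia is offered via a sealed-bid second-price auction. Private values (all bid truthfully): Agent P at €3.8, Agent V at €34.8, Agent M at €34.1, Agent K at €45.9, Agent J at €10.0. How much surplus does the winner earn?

Ranking the bids: Agent K €45.9, then Agent V €34.8, then Agent M €34.1, then Agent J €10.0, then Agent P €3.8.
Agent K wins with the top bid and pays the second-highest, €34.8.
Surplus = €45.9 − €34.8 = €11.1.

Winner's surplus: €11.1.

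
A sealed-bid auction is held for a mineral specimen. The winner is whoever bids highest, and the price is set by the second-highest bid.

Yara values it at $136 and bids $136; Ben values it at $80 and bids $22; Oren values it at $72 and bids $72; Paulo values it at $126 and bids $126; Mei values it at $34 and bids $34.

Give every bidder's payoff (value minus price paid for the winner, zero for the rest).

Sorted high to low: Yara $136, then Paulo $126, then Oren $72, then Mei $34, then Ben $22.
Yara has the top bid and wins; the price is the second-highest bid, $126.
Yara's payoff = $136 − $126 = $10. All other bidders lose, so their payoff is 0.

Yara $10, Ben $0, Oren $0, Paulo $0, Mei $0.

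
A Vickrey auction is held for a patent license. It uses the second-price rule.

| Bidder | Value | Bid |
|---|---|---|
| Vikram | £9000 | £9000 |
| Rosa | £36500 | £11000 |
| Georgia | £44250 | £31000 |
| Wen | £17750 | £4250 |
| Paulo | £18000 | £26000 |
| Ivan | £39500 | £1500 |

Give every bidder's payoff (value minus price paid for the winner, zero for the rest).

Ordered from highest: Georgia £31000, then Paulo £26000, then Rosa £11000, then Vikram £9000, then Wen £4250, then Ivan £1500.
Georgia has the top bid and wins; the price is the second-highest bid, £26000.
Georgia's payoff = £44250 − £26000 = £18250. All other bidders lose, so their payoff is 0.

Vikram £0, Rosa £0, Georgia £18250, Wen £0, Paulo £0, Ivan £0.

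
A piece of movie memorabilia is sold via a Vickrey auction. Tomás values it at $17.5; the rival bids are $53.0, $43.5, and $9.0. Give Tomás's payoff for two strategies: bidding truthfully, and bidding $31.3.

(a) $0.0  (b) $0.0

The highest competing bid is $53.0.
Bidding truthfully at $17.5: the top bid is $53.0 (a rival), so Tomás loses. Payoff = $0.0.
Bidding $31.3: the top bid is $53.0 (a rival), so Tomás loses. Payoff = $0.0.
The bid only affects whether you win, not the price — here both bids land on the same side of the top rival bid, so the deviation is payoff-neutral.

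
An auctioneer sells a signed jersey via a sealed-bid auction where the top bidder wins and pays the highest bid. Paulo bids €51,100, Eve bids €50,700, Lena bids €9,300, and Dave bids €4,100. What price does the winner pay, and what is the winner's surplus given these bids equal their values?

Price €51,100; surplus €0.

Sorted high to low: Paulo €51,100; Eve €50,700; Lena €9,300; Dave €4,100.
Paulo is the highest bidder, so Paulo wins.
Under the first-price rule, the price is the highest bid: €51,100.
Surplus = €51,100 − €51,100 = €0.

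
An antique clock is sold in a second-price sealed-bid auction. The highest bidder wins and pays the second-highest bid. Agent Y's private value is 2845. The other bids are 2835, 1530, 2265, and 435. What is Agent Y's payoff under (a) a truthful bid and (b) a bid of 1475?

Truthful: 10; alternative: 0.

The highest competing bid is 2835.
Bidding truthfully at 2845: Agent Y has the top bid, wins, and pays the second-highest bid 2835. Payoff = 2845 − 2835 = 10.
Bidding 1475: the top bid is 2835 (a rival), so Agent Y loses. Payoff = 0.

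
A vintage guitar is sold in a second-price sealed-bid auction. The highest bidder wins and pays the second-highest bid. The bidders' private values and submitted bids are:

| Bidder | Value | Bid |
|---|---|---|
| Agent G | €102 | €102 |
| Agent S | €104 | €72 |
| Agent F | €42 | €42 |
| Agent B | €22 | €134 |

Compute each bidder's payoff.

Agent G €0, Agent S €0, Agent F €0, Agent B -€80.

Ranking the bids: Agent B €134, then Agent G €102, then Agent S €72, then Agent F €42.
Agent B has the top bid and wins; the price is the second-highest bid, €102.
Agent B's payoff = €22 − €102 = -€80. All other bidders lose, so their payoff is 0.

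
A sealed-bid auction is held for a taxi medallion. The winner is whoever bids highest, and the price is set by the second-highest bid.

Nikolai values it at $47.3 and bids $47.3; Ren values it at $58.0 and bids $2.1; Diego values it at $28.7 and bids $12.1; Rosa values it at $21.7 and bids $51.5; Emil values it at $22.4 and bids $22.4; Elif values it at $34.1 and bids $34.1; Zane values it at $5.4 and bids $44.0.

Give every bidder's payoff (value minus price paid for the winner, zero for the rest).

Sorted high to low: Rosa $51.5, then Nikolai $47.3, then Zane $44.0, then Elif $34.1, then Emil $22.4, then Diego $12.1, then Ren $2.1.
Rosa has the top bid and wins; the price is the second-highest bid, $47.3.
Rosa's payoff = $21.7 − $47.3 = -$25.6. All other bidders lose, so their payoff is 0.

Payoffs: Nikolai $0.0, Ren $0.0, Diego $0.0, Rosa -$25.6, Emil $0.0, Elif $0.0, Zane $0.0.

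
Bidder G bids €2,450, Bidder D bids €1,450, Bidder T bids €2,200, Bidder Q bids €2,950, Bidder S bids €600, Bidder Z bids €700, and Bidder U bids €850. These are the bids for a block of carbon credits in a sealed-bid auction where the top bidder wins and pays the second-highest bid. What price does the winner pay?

Price paid: €2,450.

Sorted high to low: Bidder Q €2,950 > Bidder G €2,450 > Bidder T €2,200 > Bidder D €1,450 > Bidder U €850 > Bidder Z €700 > Bidder S €600.
Bidder Q is the highest bidder, so Bidder Q wins.
Under the second-price rule, the price is the second-highest bid: €2,450.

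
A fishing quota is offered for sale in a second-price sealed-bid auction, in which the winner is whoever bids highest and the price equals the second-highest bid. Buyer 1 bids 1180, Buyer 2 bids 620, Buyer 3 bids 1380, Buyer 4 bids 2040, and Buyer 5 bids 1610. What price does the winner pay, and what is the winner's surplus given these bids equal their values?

The winner pays 1610 for a surplus of 430.

Bids in descending order: Buyer 4 2040, then Buyer 5 1610, then Buyer 3 1380, then Buyer 1 1180, then Buyer 2 620.
Buyer 4 is the highest bidder, so Buyer 4 wins.
Under the second-price rule, the price is the second-highest bid: 1610.
Surplus = 2040 − 1610 = 430.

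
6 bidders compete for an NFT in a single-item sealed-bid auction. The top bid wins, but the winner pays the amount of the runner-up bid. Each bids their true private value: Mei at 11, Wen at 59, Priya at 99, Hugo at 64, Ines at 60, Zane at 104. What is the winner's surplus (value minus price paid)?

Surplus = 5.

Sorted high to low: Zane 104 > Priya 99 > Hugo 64 > Ines 60 > Wen 59 > Mei 11.
Zane wins with the top bid and pays the second-highest, 99.
Surplus = 104 − 99 = 5.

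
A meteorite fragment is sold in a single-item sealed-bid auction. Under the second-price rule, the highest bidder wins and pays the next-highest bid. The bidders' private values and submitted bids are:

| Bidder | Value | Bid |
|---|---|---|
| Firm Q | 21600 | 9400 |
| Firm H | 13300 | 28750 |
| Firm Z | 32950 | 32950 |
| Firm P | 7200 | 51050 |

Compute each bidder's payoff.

Ordered from highest: Firm P 51050; Firm Z 32950; Firm H 28750; Firm Q 9400.
Firm P has the top bid and wins; the price is the second-highest bid, 32950.
Firm P's payoff = 7200 − 32950 = -25750. All other bidders lose, so their payoff is 0.

Payoffs: Firm Q 0, Firm H 0, Firm Z 0, Firm P -25750.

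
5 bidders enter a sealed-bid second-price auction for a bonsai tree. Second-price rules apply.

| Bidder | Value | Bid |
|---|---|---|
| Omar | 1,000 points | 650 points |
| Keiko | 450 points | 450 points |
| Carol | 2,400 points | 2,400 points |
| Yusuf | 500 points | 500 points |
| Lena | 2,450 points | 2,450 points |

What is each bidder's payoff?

Bids in descending order: Lena 2,450 points, then Carol 2,400 points, then Omar 650 points, then Yusuf 500 points, then Keiko 450 points.
Lena has the top bid and wins; the price is the second-highest bid, 2,400 points.
Lena's payoff = 2,450 points − 2,400 points = 50 points. All other bidders lose, so their payoff is 0.

Omar 0 points, Keiko 0 points, Carol 0 points, Yusuf 0 points, Lena 50 points.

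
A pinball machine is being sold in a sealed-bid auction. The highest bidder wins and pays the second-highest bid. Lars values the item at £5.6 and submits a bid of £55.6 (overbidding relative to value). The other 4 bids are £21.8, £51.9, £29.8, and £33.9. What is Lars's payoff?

-£46.3

Highest competing bid: £51.9.
Lars's bid £55.6 is the highest overall, so Lars wins and pays the second-highest bid, £51.9.
Payoff = value − price = £5.6 − £51.9 = -£46.3.
Overbidding won the item at a price above value — truthful bidding would have avoided this loss.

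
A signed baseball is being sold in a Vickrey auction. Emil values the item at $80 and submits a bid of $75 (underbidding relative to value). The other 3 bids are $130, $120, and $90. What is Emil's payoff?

Emil's payoff: $0.

Highest competing bid: $130.
Emil's bid $75 is not the highest, so Emil loses, pays nothing, and earns zero payoff.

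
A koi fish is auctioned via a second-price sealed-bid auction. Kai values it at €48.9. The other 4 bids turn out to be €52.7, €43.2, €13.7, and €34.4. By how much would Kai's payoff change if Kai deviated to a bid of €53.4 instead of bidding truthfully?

The highest competing bid is €52.7.
Bidding truthfully at €48.9: the top bid is €52.7 (a rival), so Kai loses. Payoff = €0.0.
Bidding €53.4: Kai has the top bid, wins, and pays the second-highest bid €52.7. Payoff = €48.9 − €52.7 = -€3.8.
Change = -€3.8 − €0.0 = -€3.8.

Change in payoff: -€3.8.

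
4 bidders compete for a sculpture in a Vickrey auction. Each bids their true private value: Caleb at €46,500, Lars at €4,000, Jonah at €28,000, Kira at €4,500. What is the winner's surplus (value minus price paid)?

€18,500

Sorted high to low: Caleb €46,500; Jonah €28,000; Kira €4,500; Lars €4,000.
Caleb wins with the top bid and pays the second-highest, €28,000.
Surplus = €46,500 − €28,000 = €18,500.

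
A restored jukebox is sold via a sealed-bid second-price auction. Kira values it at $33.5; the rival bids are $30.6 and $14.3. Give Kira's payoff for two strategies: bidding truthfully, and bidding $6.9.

The highest competing bid is $30.6.
Bidding truthfully at $33.5: Kira has the top bid, wins, and pays the second-highest bid $30.6. Payoff = $33.5 − $30.6 = $2.9.
Bidding $6.9: the top bid is $30.6 (a rival), so Kira loses. Payoff = $0.0.
Deviating from a truthful bid can only lose payoff in a second-price auction — never gain.

(a) $2.9  (b) $0.0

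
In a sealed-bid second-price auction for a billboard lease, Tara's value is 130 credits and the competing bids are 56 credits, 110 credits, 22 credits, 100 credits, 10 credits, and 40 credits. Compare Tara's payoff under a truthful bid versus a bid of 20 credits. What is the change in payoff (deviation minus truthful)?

The highest competing bid is 110 credits.
Bidding truthfully at 130 credits: Tara has the top bid, wins, and pays the second-highest bid 110 credits. Payoff = 130 credits − 110 credits = 20 credits.
Bidding 20 credits: the top bid is 110 credits (a rival), so Tara loses. Payoff = 0 credits.
Change = 0 credits − 20 credits = -20 credits.
This is the dominant-strategy logic: truthful bidding weakly beats any alternative.

Change in payoff: -20 credits.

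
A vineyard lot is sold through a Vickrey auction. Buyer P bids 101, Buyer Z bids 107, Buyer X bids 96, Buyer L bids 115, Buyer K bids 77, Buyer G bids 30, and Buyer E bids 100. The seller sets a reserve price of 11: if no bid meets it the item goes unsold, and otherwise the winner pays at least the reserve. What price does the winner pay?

Ranking the bids: Buyer L 115 > Buyer Z 107 > Buyer P 101 > Buyer E 100 > Buyer X 96 > Buyer K 77 > Buyer G 30.
Buyer L has the highest bid, so Buyer L wins.
The second-highest bid is 107, which exceeds the reserve, so that sets the price.

The winner pays 107.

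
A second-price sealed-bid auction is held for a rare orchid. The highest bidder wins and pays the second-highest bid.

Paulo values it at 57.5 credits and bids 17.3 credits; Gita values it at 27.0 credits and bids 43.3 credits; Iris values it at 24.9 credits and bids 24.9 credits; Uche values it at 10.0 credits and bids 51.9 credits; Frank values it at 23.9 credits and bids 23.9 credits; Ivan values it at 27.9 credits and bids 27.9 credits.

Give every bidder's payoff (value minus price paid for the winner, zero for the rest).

Ordered from highest: Uche 51.9 credits > Gita 43.3 credits > Ivan 27.9 credits > Iris 24.9 credits > Frank 23.9 credits > Paulo 17.3 credits.
Uche has the top bid and wins; the price is the second-highest bid, 43.3 credits.
Uche's payoff = 10.0 credits − 43.3 credits = -33.3 credits. All other bidders lose, so their payoff is 0.

Paulo 0.0 credits, Gita 0.0 credits, Iris 0.0 credits, Uche -33.3 credits, Frank 0.0 credits, Ivan 0.0 credits.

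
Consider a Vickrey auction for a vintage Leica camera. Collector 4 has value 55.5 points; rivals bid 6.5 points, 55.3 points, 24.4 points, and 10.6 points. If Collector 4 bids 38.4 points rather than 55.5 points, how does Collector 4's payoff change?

The highest competing bid is 55.3 points.
Bidding truthfully at 55.5 points: Collector 4 has the top bid, wins, and pays the second-highest bid 55.3 points. Payoff = 55.5 points − 55.3 points = 0.2 points.
Bidding 38.4 points: the top bid is 55.3 points (a rival), so Collector 4 loses. Payoff = 0.0 points.
Change = 0.0 points − 0.2 points = -0.2 points.

Change in payoff: -0.2 points.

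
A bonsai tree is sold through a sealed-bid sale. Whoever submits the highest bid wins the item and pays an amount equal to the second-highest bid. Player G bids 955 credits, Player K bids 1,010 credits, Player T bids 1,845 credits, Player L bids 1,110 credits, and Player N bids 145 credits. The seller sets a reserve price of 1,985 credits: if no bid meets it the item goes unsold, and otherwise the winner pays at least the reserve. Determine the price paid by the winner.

Sorted high to low: Player T 1,845 credits > Player L 1,110 credits > Player K 1,010 credits > Player G 955 credits > Player N 145 credits.
The top bid 1,845 credits is below the reserve 1,985 credits, so the item goes unsold and nothing is paid.

unsold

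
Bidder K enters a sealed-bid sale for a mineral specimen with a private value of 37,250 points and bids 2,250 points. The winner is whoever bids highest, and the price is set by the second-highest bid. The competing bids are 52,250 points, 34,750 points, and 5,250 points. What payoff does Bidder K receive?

Highest competing bid: 52,250 points.
Bidder K's bid 2,250 points is not the highest, so Bidder K loses, pays nothing, and earns zero payoff.

Bidder K's payoff: 0 points.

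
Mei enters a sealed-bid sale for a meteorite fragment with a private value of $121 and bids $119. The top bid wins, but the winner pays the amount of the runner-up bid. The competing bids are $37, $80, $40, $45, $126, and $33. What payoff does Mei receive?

$0

Highest competing bid: $126.
Mei's bid $119 is not the highest, so Mei loses, pays nothing, and earns zero payoff.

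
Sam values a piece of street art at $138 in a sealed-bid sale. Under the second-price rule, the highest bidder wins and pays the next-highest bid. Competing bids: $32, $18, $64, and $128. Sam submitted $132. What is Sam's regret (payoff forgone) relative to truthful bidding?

Payoff forgone: $0.

The highest competing bid is $128.
Bidding truthfully at $138: Sam has the top bid, wins, and pays the second-highest bid $128. Payoff = $138 − $128 = $10.
Bidding $132: Sam has the top bid, wins, and pays the second-highest bid $128. Payoff = $138 − $128 = $10.
Regret = truthful payoff − actual payoff = $10 − $10 = $0.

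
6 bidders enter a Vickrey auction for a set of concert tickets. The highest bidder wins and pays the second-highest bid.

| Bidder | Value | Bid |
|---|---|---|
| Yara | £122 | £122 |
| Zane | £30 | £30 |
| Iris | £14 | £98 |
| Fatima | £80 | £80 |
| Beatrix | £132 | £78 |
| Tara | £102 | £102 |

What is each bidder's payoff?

Bids in descending order: Yara £122, then Tara £102, then Iris £98, then Fatima £80, then Beatrix £78, then Zane £30.
Yara has the top bid and wins; the price is the second-highest bid, £102.
Yara's payoff = £122 − £102 = £20. All other bidders lose, so their payoff is 0.

Yara £20, Zane £0, Iris £0, Fatima £0, Beatrix £0, Tara £0.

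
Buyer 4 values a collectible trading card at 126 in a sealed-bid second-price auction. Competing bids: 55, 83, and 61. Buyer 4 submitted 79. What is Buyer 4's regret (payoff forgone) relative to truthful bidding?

The highest competing bid is 83.
Bidding truthfully at 126: Buyer 4 has the top bid, wins, and pays the second-highest bid 83. Payoff = 126 − 83 = 43.
Bidding 79: the top bid is 83 (a rival), so Buyer 4 loses. Payoff = 0.
Regret = truthful payoff − actual payoff = 43 − 0 = 43.
Deviating from a truthful bid can only lose payoff in a second-price auction — never gain.

Payoff forgone: 43.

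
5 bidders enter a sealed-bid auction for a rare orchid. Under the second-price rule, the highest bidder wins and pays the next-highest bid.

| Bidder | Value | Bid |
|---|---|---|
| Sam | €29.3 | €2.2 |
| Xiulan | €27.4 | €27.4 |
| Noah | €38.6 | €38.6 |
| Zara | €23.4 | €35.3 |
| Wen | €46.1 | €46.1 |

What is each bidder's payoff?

Bids in descending order: Wen €46.1, then Noah €38.6, then Zara €35.3, then Xiulan €27.4, then Sam €2.2.
Wen has the top bid and wins; the price is the second-highest bid, €38.6.
Wen's payoff = €46.1 − €38.6 = €7.5. All other bidders lose, so their payoff is 0.

Payoffs: Sam €0.0, Xiulan €0.0, Noah €0.0, Zara €0.0, Wen €7.5.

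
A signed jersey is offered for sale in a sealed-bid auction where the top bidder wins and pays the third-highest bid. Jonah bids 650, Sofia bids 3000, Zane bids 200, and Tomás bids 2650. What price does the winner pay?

Bids in descending order: Sofia 3000 > Tomás 2650 > Jonah 650 > Zane 200.
Sofia is the highest bidder, so Sofia wins.
Under the third-price rule, the price is the third-highest bid: 650.

The winner pays 650.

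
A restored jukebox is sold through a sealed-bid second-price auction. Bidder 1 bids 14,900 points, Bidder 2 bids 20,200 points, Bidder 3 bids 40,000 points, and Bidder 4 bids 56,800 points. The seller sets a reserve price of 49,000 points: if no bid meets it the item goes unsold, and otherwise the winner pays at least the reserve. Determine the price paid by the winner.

The winner pays 49,000 points.

Sorted high to low: Bidder 4 56,800 points; Bidder 3 40,000 points; Bidder 2 20,200 points; Bidder 1 14,900 points.
Bidder 4 has the highest bid, so Bidder 4 wins.
The second-highest bid is 40,000 points, but the reserve 49,000 points is higher, so the price is the reserve.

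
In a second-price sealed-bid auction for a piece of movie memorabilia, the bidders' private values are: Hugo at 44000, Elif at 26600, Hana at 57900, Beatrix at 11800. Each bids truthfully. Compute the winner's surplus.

Winner's surplus: 13900.

Ordered from highest: Hana 57900 > Hugo 44000 > Elif 26600 > Beatrix 11800.
Hana wins with the top bid and pays the second-highest, 44000.
Surplus = 57900 − 44000 = 13900.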